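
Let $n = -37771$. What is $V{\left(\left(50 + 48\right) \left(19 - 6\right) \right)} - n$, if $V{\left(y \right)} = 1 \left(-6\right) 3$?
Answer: $37753$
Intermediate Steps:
$V{\left(y \right)} = -18$ ($V{\left(y \right)} = \left(-6\right) 3 = -18$)
$V{\left(\left(50 + 48\right) \left(19 - 6\right) \right)} - n = -18 - -37771 = -18 + 37771 = 37753$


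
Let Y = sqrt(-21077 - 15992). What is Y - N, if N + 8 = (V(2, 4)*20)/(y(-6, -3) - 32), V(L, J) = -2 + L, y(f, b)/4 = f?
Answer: 8 + I*sqrt(37069) ≈ 8.0 + 192.53*I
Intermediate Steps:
y(f, b) = 4*f
N = -8 (N = -8 + ((-2 + 2)*20)/(4*(-6) - 32) = -8 + (0*20)/(-24 - 32) = -8 + 0/(-56) = -8 + 0*(-1/56) = -8 + 0 = -8)
Y = I*sqrt(37069) (Y = sqrt(-37069) = I*sqrt(37069) ≈ 192.53*I)
Y - N = I*sqrt(37069) - 1*(-8) = I*sqrt(37069) + 8 = 8 + I*sqrt(37069)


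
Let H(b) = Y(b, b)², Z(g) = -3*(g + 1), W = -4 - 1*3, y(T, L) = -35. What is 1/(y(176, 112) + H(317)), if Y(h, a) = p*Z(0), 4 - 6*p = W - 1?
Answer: 1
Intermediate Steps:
W = -7 (W = -4 - 3 = -7)
Z(g) = -3 - 3*g (Z(g) = -3*(1 + g) = -3 - 3*g)
p = 2 (p = ⅔ - (-7 - 1)/6 = ⅔ - ⅙*(-8) = ⅔ + 4/3 = 2)
Y(h, a) = -6 (Y(h, a) = 2*(-3 - 3*0) = 2*(-3 + 0) = 2*(-3) = -6)
H(b) = 36 (H(b) = (-6)² = 36)
1/(y(176, 112) + H(317)) = 1/(-35 + 36) = 1/1 = 1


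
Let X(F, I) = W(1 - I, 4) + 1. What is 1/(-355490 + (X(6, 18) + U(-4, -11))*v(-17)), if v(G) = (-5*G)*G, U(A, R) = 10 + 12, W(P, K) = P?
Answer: -1/364160 ≈ -2.7460e-6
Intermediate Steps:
X(F, I) = 2 - I (X(F, I) = (1 - I) + 1 = 2 - I)
U(A, R) = 22
v(G) = -5*G**2
1/(-355490 + (X(6, 18) + U(-4, -11))*v(-17)) = 1/(-355490 + ((2 - 1*18) + 22)*(-5*(-17)**2)) = 1/(-355490 + ((2 - 18) + 22)*(-5*289)) = 1/(-355490 + (-16 + 22)*(-1445)) = 1/(-355490 + 6*(-1445)) = 1/(-355490 - 8670) = 1/(-364160) = -1/364160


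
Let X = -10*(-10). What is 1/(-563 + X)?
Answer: -1/463 ≈ -0.0021598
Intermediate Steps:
X = 100
1/(-563 + X) = 1/(-563 + 100) = 1/(-463) = -1/463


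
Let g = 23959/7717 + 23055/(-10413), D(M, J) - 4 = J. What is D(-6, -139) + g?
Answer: -3592213901/26785707 ≈ -134.11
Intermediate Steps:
D(M, J) = 4 + J
g = 23856544/26785707 (g = 23959*(1/7717) + 23055*(-1/10413) = 23959/7717 - 7685/3471 = 23856544/26785707 ≈ 0.89064)
D(-6, -139) + g = (4 - 139) + 23856544/26785707 = -135 + 23856544/26785707 = -3592213901/26785707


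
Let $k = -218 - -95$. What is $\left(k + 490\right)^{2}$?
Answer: $134689$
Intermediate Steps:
$k = -123$ ($k = -218 + 95 = -123$)
$\left(k + 490\right)^{2} = \left(-123 + 490\right)^{2} = 367^{2} = 134689$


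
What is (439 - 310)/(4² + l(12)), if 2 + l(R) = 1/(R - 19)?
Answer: 903/97 ≈ 9.3093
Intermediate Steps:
l(R) = -2 + 1/(-19 + R) (l(R) = -2 + 1/(R - 19) = -2 + 1/(-19 + R))
(439 - 310)/(4² + l(12)) = (439 - 310)/(4² + (39 - 2*12)/(-19 + 12)) = 129/(16 + (39 - 24)/(-7)) = 129/(16 - ⅐*15) = 129/(16 - 15/7) = 129/(97/7) = 129*(7/97) = 903/97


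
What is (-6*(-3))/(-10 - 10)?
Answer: -9/10 ≈ -0.90000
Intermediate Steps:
(-6*(-3))/(-10 - 10) = 18/(-20) = 18*(-1/20) = -9/10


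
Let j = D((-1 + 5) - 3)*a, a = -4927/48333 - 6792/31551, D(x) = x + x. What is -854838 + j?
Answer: -434530002599260/508318161 ≈ -8.5484e+5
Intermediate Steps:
D(x) = 2*x
a = -161243171/508318161 (a = -4927*1/48333 - 6792*1/31551 = -4927/48333 - 2264/10517 = -161243171/508318161 ≈ -0.31721)
j = -322486342/508318161 (j = (2*((-1 + 5) - 3))*(-161243171/508318161) = (2*(4 - 3))*(-161243171/508318161) = (2*1)*(-161243171/508318161) = 2*(-161243171/508318161) = -322486342/508318161 ≈ -0.63442)
-854838 + j = -854838 - 322486342/508318161 = -434530002599260/508318161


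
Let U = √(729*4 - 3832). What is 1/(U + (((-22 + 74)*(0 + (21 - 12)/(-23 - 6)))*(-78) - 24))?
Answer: 259608/320745805 - 841*I*√229/641491610 ≈ 0.00080939 - 1.9839e-5*I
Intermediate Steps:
U = 2*I*√229 (U = √(2916 - 3832) = √(-916) = 2*I*√229 ≈ 30.266*I)
1/(U + (((-22 + 74)*(0 + (21 - 12)/(-23 - 6)))*(-78) - 24)) = 1/(2*I*√229 + (((-22 + 74)*(0 + (21 - 12)/(-23 - 6)))*(-78) - 24)) = 1/(2*I*√229 + ((52*(0 + 9/(-29)))*(-78) - 24)) = 1/(2*I*√229 + ((52*(0 + 9*(-1/29)))*(-78) - 24)) = 1/(2*I*√229 + ((52*(0 - 9/29))*(-78) - 24)) = 1/(2*I*√229 + ((52*(-9/29))*(-78) - 24)) = 1/(2*I*√229 + (-468/29*(-78) - 24)) = 1/(2*I*√229 + (36504/29 - 24)) = 1/(2*I*√229 + 35808/29) = 1/(35808/29 + 2*I*√229)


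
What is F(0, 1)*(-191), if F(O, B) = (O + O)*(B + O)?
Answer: 0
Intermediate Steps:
F(O, B) = 2*O*(B + O) (F(O, B) = (2*O)*(B + O) = 2*O*(B + O))
F(0, 1)*(-191) = (2*0*(1 + 0))*(-191) = (2*0*1)*(-191) = 0*(-191) = 0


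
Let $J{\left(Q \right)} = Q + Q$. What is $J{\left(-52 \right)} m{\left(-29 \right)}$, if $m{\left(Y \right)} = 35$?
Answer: $-3640$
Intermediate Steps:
$J{\left(Q \right)} = 2 Q$
$J{\left(-52 \right)} m{\left(-29 \right)} = 2 \left(-52\right) 35 = \left(-104\right) 35 = -3640$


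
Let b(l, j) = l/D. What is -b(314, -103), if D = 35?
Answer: -314/35 ≈ -8.9714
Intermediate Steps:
b(l, j) = l/35
-b(314, -103) = -314/35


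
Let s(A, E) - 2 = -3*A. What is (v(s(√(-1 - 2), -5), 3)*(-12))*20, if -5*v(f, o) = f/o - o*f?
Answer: -256 + 384*I*√3 ≈ -256.0 + 665.11*I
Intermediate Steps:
s(A, E) = 2 - 3*A
v(f, o) = -f/(5*o) + f*o/5 (v(f, o) = -(f/o - o*f)/5 = -(f/o - f*o)/5 = -f/(5*o) + f*o/5)
(v(s(√(-1 - 2), -5), 3)*(-12))*20 = (((⅕)*(2 - 3*√(-1 - 2))*(-1 + 3²)/3)*(-12))*20 = (((⅕)*(2 - 3*I*√3)*(⅓)*(-1 + 9))*(-12))*20 = (((⅕)*(2 - 3*I*√3)*(⅓)*8)*(-12))*20 = ((16/15 - 8*I*√3/5)*(-12))*20 = (-64/5 + 96*I*√3/5)*20 = -256 + 384*I*√3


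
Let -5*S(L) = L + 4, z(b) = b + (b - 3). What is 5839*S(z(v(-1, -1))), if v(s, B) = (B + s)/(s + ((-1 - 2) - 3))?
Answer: -64229/35 ≈ -1835.1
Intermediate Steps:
v(s, B) = (B + s)/(-6 + s) (v(s, B) = (B + s)/(s + (-3 - 3)) = (B + s)/(s - 6) = (B + s)/(-6 + s))
z(b) = -3 + 2*b (z(b) = b + (-3 + b) = -3 + 2*b)
S(L) = -4/5 - L/5 (S(L) = -(L + 4)/5 = -(4 + L)/5 = -4/5 - L/5)
5839*S(z(v(-1, -1))) = 5839*(-4/5 - (-3 + 2*((-1 - 1)/(-6 - 1)))/5) = 5839*(-4/5 - (-3 + 2*(-2/(-7)))/5) = 5839*(-4/5 - (-3 + 2*(-1/7*(-2)))/5) = 5839*(-4/5 - (-3 + 2*(2/7))/5) = 5839*(-4/5 - (-3 + 4/7)/5) = 5839*(-4/5 - 1/5*(-17/7)) = 5839*(-4/5 + 17/35) = 5839*(-11/35) = -64229/35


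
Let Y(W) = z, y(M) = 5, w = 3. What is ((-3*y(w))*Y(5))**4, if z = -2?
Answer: 810000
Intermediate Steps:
Y(W) = -2
((-3*y(w))*Y(5))**4 = (-3*5*(-2))**4 = (-15*(-2))**4 = 30**4 = 810000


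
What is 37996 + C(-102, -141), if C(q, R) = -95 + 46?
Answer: 37947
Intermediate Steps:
C(q, R) = -49
37996 + C(-102, -141) = 37996 - 49 = 37947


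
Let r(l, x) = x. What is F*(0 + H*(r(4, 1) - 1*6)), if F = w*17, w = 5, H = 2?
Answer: -850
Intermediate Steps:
F = 85 (F = 5*17 = 85)
F*(0 + H*(r(4, 1) - 1*6)) = 85*(0 + 2*(1 - 1*6)) = 85*(0 + 2*(1 - 6)) = 85*(0 + 2*(-5)) = 85*(0 - 10) = 85*(-10) = -850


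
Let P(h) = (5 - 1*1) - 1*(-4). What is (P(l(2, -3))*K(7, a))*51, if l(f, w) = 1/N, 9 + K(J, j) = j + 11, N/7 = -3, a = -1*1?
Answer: 408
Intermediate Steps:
a = -1
N = -21 (N = 7*(-3) = -21)
K(J, j) = 2 + j (K(J, j) = -9 + (j + 11) = -9 + (11 + j) = 2 + j)
l(f, w) = -1/21 (l(f, w) = 1/(-21) = -1/21)
P(h) = 8 (P(h) = (5 - 1) + 4 = 4 + 4 = 8)
(P(l(2, -3))*K(7, a))*51 = (8*(2 - 1))*51 = (8*1)*51 = 8*51 = 408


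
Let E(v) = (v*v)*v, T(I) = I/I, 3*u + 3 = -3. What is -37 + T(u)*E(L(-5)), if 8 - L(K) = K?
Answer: 2160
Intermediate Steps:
u = -2 (u = -1 + (1/3)*(-3) = -1 - 1 = -2)
T(I) = 1
L(K) = 8 - K
E(v) = v**3 (E(v) = v**2*v = v**3)
-37 + T(u)*E(L(-5)) = -37 + 1*(8 - 1*(-5))**3 = -37 + 1*(8 + 5)**3 = -37 + 1*13**3 = -37 + 1*2197 = -37 + 2197 = 2160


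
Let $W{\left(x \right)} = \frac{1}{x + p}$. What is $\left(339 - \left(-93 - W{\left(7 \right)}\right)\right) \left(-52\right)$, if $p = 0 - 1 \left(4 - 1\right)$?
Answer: $-22477$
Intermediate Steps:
$p = -3$ ($p = 0 - 1 \cdot 3 = 0 - 3 = -3$)
$W{\left(x \right)} = \frac{1}{-3 + x}$ ($W{\left(x \right)} = \frac{1}{x - 3} = \frac{1}{-3 + x}$)
$\left(339 - \left(-93 - W{\left(7 \right)}\right)\right) \left(-52\right) = \left(339 + \left(\left(\left(\left(\frac{1}{-3 + 7} - 42\right) + 39\right) + 135\right) - 39\right)\right) \left(-52\right) = \left(339 + \left(\left(\left(\left(\frac{1}{4} - 42\right) + 39\right) + 135\right) - 39\right)\right) \left(-52\right) = \left(339 + \left(\left(\left(- \frac{167}{4} + 39\right) + 135\right) - 39\right)\right) \left(-52\right) = \left(339 + \left(\left(- \frac{11}{4} + 135\right) - 39\right)\right) \left(-52\right) = \left(339 + \left(\frac{529}{4} - 39\right)\right) \left(-52\right) = \left(339 + \frac{373}{4}\right) \left(-52\right) = \frac{1729}{4} \left(-52\right) = -22477$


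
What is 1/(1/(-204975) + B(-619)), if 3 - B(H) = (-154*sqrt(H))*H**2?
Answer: 31511011725/22637918163996222004116363319 - 1239577867545373125*I*sqrt(619)/45275836327992444008232726638 ≈ 1.392e-18 - 6.8117e-10*I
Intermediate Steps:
B(H) = 3 + 154*H**(5/2) (B(H) = 3 - (-154*sqrt(H))*H**2 = 3 - (-154)*H**(5/2) = 3 + 154*H**(5/2))
1/(1/(-204975) + B(-619)) = 1/(1/(-204975) + (3 + 154*(-619)**(5/2))) = 1/(-1/204975 + (3 + 154*(383161*I*sqrt(619)))) = 1/(-1/204975 + (3 + 59006794*I*sqrt(619))) = 1/(614924/204975 + 59006794*I*sqrt(619))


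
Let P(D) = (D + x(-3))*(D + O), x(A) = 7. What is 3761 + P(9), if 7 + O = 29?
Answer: 4257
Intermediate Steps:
O = 22 (O = -7 + 29 = 22)
P(D) = (7 + D)*(22 + D) (P(D) = (D + 7)*(D + 22) = (7 + D)*(22 + D))
3761 + P(9) = 3761 + (154 + 9**2 + 29*9) = 3761 + (154 + 81 + 261) = 3761 + 496 = 4257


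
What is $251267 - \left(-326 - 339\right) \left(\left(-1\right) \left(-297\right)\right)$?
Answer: $448772$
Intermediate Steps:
$251267 - \left(-326 - 339\right) \left(\left(-1\right) \left(-297\right)\right) = 251267 - \left(-665\right) 297 = 251267 - -197505 = 251267 + 197505 = 448772$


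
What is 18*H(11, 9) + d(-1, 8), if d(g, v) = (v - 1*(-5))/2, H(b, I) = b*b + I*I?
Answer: 7285/2 ≈ 3642.5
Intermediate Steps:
H(b, I) = I**2 + b**2 (H(b, I) = b**2 + I**2 = I**2 + b**2)
d(g, v) = 5/2 + v/2 (d(g, v) = (v + 5)*(1/2) = (5 + v)*(1/2) = 5/2 + v/2)
18*H(11, 9) + d(-1, 8) = 18*(9**2 + 11**2) + (5/2 + (1/2)*8) = 18*(81 + 121) + (5/2 + 4) = 18*202 + 13/2 = 3636 + 13/2 = 7285/2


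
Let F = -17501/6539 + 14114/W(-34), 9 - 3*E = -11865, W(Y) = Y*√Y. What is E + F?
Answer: 25863861/6539 + 7057*I*√34/578 ≈ 3955.3 + 71.192*I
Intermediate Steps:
W(Y) = Y^(3/2)
E = 3958 (E = 3 - ⅓*(-11865) = 3 + 3955 = 3958)
F = -17501/6539 + 7057*I*√34/578 (F = -17501/6539 + 14114/((-34)^(3/2)) = -17501*1/6539 + 14114/((-34*I*√34)) = -17501/6539 + 14114*(I*√34/1156) = -17501/6539 + 7057*I*√34/578 ≈ -2.6764 + 71.192*I)
E + F = 3958 + (-17501/6539 + 7057*I*√34/578) = 25863861/6539 + 7057*I*√34/578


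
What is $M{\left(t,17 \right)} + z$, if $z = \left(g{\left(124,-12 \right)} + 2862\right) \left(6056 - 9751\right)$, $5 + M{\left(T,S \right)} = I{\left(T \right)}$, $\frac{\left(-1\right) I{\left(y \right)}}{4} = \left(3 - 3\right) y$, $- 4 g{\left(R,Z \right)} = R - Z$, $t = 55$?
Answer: $-10449465$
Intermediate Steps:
$g{\left(R,Z \right)} = - \frac{R}{4} + \frac{Z}{4}$ ($g{\left(R,Z \right)} = - \frac{R - Z}{4} = - \frac{R}{4} + \frac{Z}{4}$)
$I{\left(y \right)} = 0$ ($I{\left(y \right)} = - 4 \left(3 - 3\right) y = - 4 \cdot 0 y = \left(-4\right) 0 = 0$)
$M{\left(T,S \right)} = -5$ ($M{\left(T,S \right)} = -5 + 0 = -5$)
$z = -10449460$ ($z = \left(\left(\left(- \frac{1}{4}\right) 124 + \frac{1}{4} \left(-12\right)\right) + 2862\right) \left(6056 - 9751\right) = \left(\left(-31 - 3\right) + 2862\right) \left(-3695\right) = \left(-34 + 2862\right) \left(-3695\right) = 2828 \left(-3695\right) = -10449460$)
$M{\left(t,17 \right)} + z = -5 - 10449460 = -10449465$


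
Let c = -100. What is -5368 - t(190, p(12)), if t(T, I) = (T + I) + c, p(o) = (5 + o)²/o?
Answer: -65785/12 ≈ -5482.1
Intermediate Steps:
p(o) = (5 + o)²/o
t(T, I) = -100 + I + T (t(T, I) = (T + I) - 100 = (I + T) - 100 = -100 + I + T)
-5368 - t(190, p(12)) = -5368 - (-100 + (5 + 12)²/12 + 190) = -5368 - (-100 + (1/12)*17² + 190) = -5368 - (-100 + (1/12)*289 + 190) = -5368 - (-100 + 289/12 + 190) = -5368 - 1*1369/12 = -5368 - 1369/12 = -65785/12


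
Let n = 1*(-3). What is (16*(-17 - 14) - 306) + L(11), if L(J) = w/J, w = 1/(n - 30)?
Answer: -291127/363 ≈ -802.00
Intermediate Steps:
n = -3
w = -1/33 (w = 1/(-3 - 30) = 1/(-33) = -1/33 ≈ -0.030303)
L(J) = -1/(33*J)
(16*(-17 - 14) - 306) + L(11) = (16*(-17 - 14) - 306) - 1/33/11 = (16*(-31) - 306) - 1/33*1/11 = (-496 - 306) - 1/363 = -802 - 1/363 = -291127/363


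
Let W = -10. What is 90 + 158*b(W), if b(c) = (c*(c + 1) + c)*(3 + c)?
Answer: -88390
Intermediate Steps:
b(c) = (3 + c)*(c + c*(1 + c)) (b(c) = (c*(1 + c) + c)*(3 + c) = (c + c*(1 + c))*(3 + c) = (3 + c)*(c + c*(1 + c)))
90 + 158*b(W) = 90 + 158*(-10*(6 + (-10)² + 5*(-10))) = 90 + 158*(-10*(6 + 100 - 50)) = 90 + 158*(-10*56) = 90 + 158*(-560) = 90 - 88480 = -88390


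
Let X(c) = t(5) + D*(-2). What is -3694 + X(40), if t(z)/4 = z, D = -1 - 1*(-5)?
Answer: -3682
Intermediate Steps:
D = 4 (D = -1 + 5 = 4)
t(z) = 4*z
X(c) = 12 (X(c) = 4*5 + 4*(-2) = 20 - 8 = 12)
-3694 + X(40) = -3694 + 12 = -3682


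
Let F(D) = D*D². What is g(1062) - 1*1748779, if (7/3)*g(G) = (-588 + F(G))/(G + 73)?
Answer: -2060147987/1589 ≈ -1.2965e+6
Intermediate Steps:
F(D) = D³
g(G) = 3*(-588 + G³)/(7*(73 + G)) (g(G) = 3*((-588 + G³)/(G + 73))/7 = 3*((-588 + G³)/(73 + G))/7 = 3*(-588 + G³)/(7*(73 + G)))
g(1062) - 1*1748779 = 3*(-588 + 1062³)/(7*(73 + 1062)) - 1*1748779 = (3/7)*(-588 + 1197770328)/1135 - 1748779 = (3/7)*(1/1135)*1197769740 - 1748779 = 718661844/1589 - 1748779 = -2060147987/1589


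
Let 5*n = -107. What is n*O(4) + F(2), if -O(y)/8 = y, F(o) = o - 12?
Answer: 3374/5 ≈ 674.80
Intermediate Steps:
F(o) = -12 + o
O(y) = -8*y
n = -107/5 (n = (⅕)*(-107) = -107/5 ≈ -21.400)
n*O(4) + F(2) = -(-856)*4/5 + (-12 + 2) = -107/5*(-32) - 10 = 3424/5 - 10 = 3374/5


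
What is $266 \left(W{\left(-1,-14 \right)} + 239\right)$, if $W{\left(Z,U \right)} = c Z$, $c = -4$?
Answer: $64638$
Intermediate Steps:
$W{\left(Z,U \right)} = - 4 Z$
$266 \left(W{\left(-1,-14 \right)} + 239\right) = 266 \left(\left(-4\right) \left(-1\right) + 239\right) = 266 \left(4 + 239\right) = 266 \cdot 243 = 64638$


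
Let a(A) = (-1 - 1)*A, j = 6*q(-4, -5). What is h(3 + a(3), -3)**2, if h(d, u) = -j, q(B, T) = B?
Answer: 576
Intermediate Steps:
j = -24 (j = 6*(-4) = -24)
a(A) = -2*A
h(d, u) = 24 (h(d, u) = -1*(-24) = 24)
h(3 + a(3), -3)**2 = 24**2 = 576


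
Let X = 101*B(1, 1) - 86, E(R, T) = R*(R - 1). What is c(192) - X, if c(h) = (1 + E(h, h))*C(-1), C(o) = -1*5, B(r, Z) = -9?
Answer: -182370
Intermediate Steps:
C(o) = -5
E(R, T) = R*(-1 + R)
X = -995 (X = 101*(-9) - 86 = -909 - 86 = -995)
c(h) = -5 - 5*h*(-1 + h) (c(h) = (1 + h*(-1 + h))*(-5) = -5 - 5*h*(-1 + h))
c(192) - X = (-5 - 5*192² + 5*192) - 1*(-995) = (-5 - 5*36864 + 960) + 995 = (-5 - 184320 + 960) + 995 = -183365 + 995 = -182370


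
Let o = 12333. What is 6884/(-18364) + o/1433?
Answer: 54154610/6578903 ≈ 8.2316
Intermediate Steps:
6884/(-18364) + o/1433 = 6884/(-18364) + 12333/1433 = 6884*(-1/18364) + 12333*(1/1433) = -1721/4591 + 12333/1433 = 54154610/6578903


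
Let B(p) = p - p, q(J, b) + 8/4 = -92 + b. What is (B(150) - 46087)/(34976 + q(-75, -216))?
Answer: -46087/34666 ≈ -1.3295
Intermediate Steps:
q(J, b) = -94 + b (q(J, b) = -2 + (-92 + b) = -94 + b)
B(p) = 0
(B(150) - 46087)/(34976 + q(-75, -216)) = (0 - 46087)/(34976 + (-94 - 216)) = -46087/(34976 - 310) = -46087/34666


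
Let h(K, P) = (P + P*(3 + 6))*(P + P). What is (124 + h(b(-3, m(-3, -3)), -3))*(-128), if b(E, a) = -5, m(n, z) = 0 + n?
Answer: -38912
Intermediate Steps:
m(n, z) = n
h(K, P) = 20*P² (h(K, P) = (P + P*9)*(2*P) = (P + 9*P)*(2*P) = (10*P)*(2*P) = 20*P²)
(124 + h(b(-3, m(-3, -3)), -3))*(-128) = (124 + 20*(-3)²)*(-128) = (124 + 20*9)*(-128) = (124 + 180)*(-128) = 304*(-128) = -38912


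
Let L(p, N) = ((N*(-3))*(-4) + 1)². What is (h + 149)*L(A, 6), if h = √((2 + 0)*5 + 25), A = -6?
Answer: 794021 + 5329*√35 ≈ 8.2555e+5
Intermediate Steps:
L(p, N) = (1 + 12*N)² (L(p, N) = (-3*N*(-4) + 1)² = (12*N + 1)² = (1 + 12*N)²)
h = √35 (h = √(2*5 + 25) = √(10 + 25) = √35 ≈ 5.9161)
(h + 149)*L(A, 6) = (√35 + 149)*(1 + 12*6)² = (149 + √35)*(1 + 72)² = (149 + √35)*73² = (149 + √35)*5329 = 794021 + 5329*√35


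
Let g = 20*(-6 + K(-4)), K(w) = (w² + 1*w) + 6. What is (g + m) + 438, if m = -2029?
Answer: -1351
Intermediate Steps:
K(w) = 6 + w + w² (K(w) = (w² + w) + 6 = (w + w²) + 6 = 6 + w + w²)
g = 240 (g = 20*(-6 + (6 - 4 + (-4)²)) = 20*(-6 + (6 - 4 + 16)) = 20*(-6 + 18) = 20*12 = 240)
(g + m) + 438 = (240 - 2029) + 438 = -1789 + 438 = -1351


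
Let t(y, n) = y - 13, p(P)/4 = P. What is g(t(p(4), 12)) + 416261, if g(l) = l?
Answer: 416264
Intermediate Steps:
p(P) = 4*P
t(y, n) = -13 + y
g(t(p(4), 12)) + 416261 = (-13 + 4*4) + 416261 = (-13 + 16) + 416261 = 3 + 416261 = 416264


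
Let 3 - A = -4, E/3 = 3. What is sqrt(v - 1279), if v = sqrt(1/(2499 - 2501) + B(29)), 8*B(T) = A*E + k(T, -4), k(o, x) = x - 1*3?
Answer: sqrt(-5116 + 2*sqrt(26))/2 ≈ 35.727*I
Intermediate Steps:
E = 9 (E = 3*3 = 9)
k(o, x) = -3 + x (k(o, x) = x - 3 = -3 + x)
A = 7 (A = 3 - 1*(-4) = 3 + 4 = 7)
B(T) = 7 (B(T) = (7*9 + (-3 - 4))/8 = (63 - 7)/8 = (1/8)*56 = 7)
v = sqrt(26)/2 (v = sqrt(1/(2499 - 2501) + 7) = sqrt(1/(-2) + 7) = sqrt(-1/2 + 7) = sqrt(13/2) = sqrt(26)/2 ≈ 2.5495)
sqrt(v - 1279) = sqrt(sqrt(26)/2 - 1279) = sqrt(-1279 + sqrt(26)/2)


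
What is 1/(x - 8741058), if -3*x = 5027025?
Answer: -1/10416733 ≈ -9.5999e-8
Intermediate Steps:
x = -1675675 (x = -1/3*5027025 = -1675675)
1/(x - 8741058) = 1/(-1675675 - 8741058) = 1/(-10416733) = -1/10416733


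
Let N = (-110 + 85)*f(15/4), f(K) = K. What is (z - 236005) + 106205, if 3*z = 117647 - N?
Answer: -1086637/12 ≈ -90553.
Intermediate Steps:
N = -375/4 (N = (-110 + 85)*(15/4) = -375/4 ≈ -93.750)
z = 470963/12 (z = (117647 - 1*(-375/4))/3 = (117647 + 375/4)/3 = (1/3)*(470963/4) = 470963/12 ≈ 39247.)
(z - 236005) + 106205 = (470963/12 - 236005) + 106205 = -2361097/12 + 106205 = -1086637/12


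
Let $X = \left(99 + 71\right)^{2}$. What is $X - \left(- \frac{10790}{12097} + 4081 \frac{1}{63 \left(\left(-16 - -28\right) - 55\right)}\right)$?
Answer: $\frac{135307705381}{4681539} \approx 28902.0$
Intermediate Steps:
$X = 28900$ ($X = 170^{2} = 28900$)
$X - \left(- \frac{10790}{12097} + 4081 \frac{1}{63 \left(\left(-16 - -28\right) - 55\right)}\right) = 28900 - \left(- \frac{10790}{12097} + 4081 \frac{1}{63 \left(\left(-16 - -28\right) - 55\right)}\right) = 28900 - \left(- \frac{10790}{12097} + \frac{4081}{63 \left(\left(-16 + 28\right) - 55\right)}\right) = 28900 - \left(- \frac{10790}{12097} + \frac{4081}{63 \left(12 - 55\right)}\right) = 28900 - \left(- \frac{10790}{12097} + \frac{4081}{63 \left(-43\right)}\right) = 28900 - \left(- \frac{10790}{12097} + \frac{4081}{-2709}\right) = 28900 + \left(\left(-4081\right) \left(- \frac{1}{2709}\right) + \frac{10790}{12097}\right) = 28900 + \left(\frac{583}{387} + \frac{10790}{12097}\right) = 28900 + \frac{11228281}{4681539} = \frac{135307705381}{4681539}$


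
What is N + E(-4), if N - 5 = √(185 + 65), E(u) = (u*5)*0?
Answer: 5 + 5*√10 ≈ 20.811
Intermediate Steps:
E(u) = 0 (E(u) = (5*u)*0 = 0)
N = 5 + 5*√10 (N = 5 + √(185 + 65) = 5 + √250 = 5 + 5*√10 ≈ 20.811)
N + E(-4) = (5 + 5*√10) + 0 = 5 + 5*√10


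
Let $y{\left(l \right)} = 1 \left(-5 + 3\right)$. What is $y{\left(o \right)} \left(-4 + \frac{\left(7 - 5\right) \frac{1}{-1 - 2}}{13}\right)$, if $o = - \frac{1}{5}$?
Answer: $\frac{316}{39} \approx 8.1026$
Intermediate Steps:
$o = - \frac{1}{5}$ ($o = \left(-1\right) \frac{1}{5} = - \frac{1}{5} \approx -0.2$)
$y{\left(l \right)} = -2$ ($y{\left(l \right)} = 1 \left(-2\right) = -2$)
$y{\left(o \right)} \left(-4 + \frac{\left(7 - 5\right) \frac{1}{-1 - 2}}{13}\right) = - 2 \left(-4 + \frac{\left(7 - 5\right) \frac{1}{-1 - 2}}{13}\right) = - 2 \left(-4 + \frac{2}{-3} \cdot \frac{1}{13}\right) = - 2 \left(-4 + 2 \left(- \frac{1}{3}\right) \frac{1}{13}\right) = - 2 \left(-4 - \frac{2}{39}\right) = \left(-2\right) \left(- \frac{158}{39}\right) = \frac{316}{39}$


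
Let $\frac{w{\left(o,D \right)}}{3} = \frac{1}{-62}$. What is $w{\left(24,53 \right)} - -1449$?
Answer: $\frac{89835}{62} \approx 1449.0$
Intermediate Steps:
$w{\left(o,D \right)} = - \frac{3}{62}$ ($w{\left(o,D \right)} = \frac{3}{-62} = 3 \left(- \frac{1}{62}\right) = - \frac{3}{62}$)
$w{\left(24,53 \right)} - -1449 = - \frac{3}{62} - -1449 = - \frac{3}{62} + 1449 = \frac{89835}{62}$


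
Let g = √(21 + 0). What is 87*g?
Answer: 87*√21 ≈ 398.68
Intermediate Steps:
g = √21 ≈ 4.5826
87*g = 87*√21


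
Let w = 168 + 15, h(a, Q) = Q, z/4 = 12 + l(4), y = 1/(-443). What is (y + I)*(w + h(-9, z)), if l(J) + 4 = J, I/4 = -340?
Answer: -139173111/443 ≈ -3.1416e+5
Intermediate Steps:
I = -1360 (I = 4*(-340) = -1360)
l(J) = -4 + J
y = -1/443 ≈ -0.0022573
z = 48 (z = 4*(12 + (-4 + 4)) = 4*(12 + 0) = 4*12 = 48)
w = 183
(y + I)*(w + h(-9, z)) = (-1/443 - 1360)*(183 + 48) = -602481/443*231 = -139173111/443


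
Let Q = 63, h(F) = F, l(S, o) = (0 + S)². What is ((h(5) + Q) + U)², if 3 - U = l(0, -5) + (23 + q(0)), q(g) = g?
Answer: 2304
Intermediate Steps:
l(S, o) = S²
U = -20 (U = 3 - (0² + (23 + 0)) = 3 - (0 + 23) = 3 - 1*23 = 3 - 23 = -20)
((h(5) + Q) + U)² = ((5 + 63) - 20)² = (68 - 20)² = 48² = 2304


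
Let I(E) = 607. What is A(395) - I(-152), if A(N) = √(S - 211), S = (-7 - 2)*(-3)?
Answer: -607 + 2*I*√46 ≈ -607.0 + 13.565*I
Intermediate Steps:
S = 27 (S = -9*(-3) = 27)
A(N) = 2*I*√46 (A(N) = √(27 - 211) = √(-184) = 2*I*√46)
A(395) - I(-152) = 2*I*√46 - 1*607 = 2*I*√46 - 607 = -607 + 2*I*√46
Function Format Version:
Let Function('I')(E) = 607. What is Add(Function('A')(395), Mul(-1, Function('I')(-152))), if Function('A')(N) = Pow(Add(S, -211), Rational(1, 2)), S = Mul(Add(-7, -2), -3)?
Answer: Add(-607, Mul(2, I, Pow(46, Rational(1, 2)))) ≈ Add(-607.00, Mul(13.565, I))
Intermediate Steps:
S = 27 (S = Mul(-9, -3) = 27)
Function('A')(N) = Mul(2, I, Pow(46, Rational(1, 2))) (Function('A')(N) = Pow(Add(27, -211), Rational(1, 2)) = Pow(-184, Rational(1, 2)) = Mul(2, I, Pow(46, Rational(1, 2))))
Add(Function('A')(395), Mul(-1, Function('I')(-152))) = Add(Mul(2, I, Pow(46, Rational(1, 2))), Mul(-1, 607)) = Add(Mul(2, I, Pow(46, Rational(1, 2))), -607) = Add(-607, Mul(2, I, Pow(46, Rational(1, 2))))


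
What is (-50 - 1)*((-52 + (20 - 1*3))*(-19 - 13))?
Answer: -57120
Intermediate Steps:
(-50 - 1)*((-52 + (20 - 1*3))*(-19 - 13)) = -51*(-52 + (20 - 3))*(-32) = -51*(-52 + 17)*(-32) = -(-1785)*(-32) = -51*1120 = -57120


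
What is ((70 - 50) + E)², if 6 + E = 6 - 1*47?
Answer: 729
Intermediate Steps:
E = -47 (E = -6 + (6 - 1*47) = -6 + (6 - 47) = -6 - 41 = -47)
((70 - 50) + E)² = ((70 - 50) - 47)² = (20 - 47)² = (-27)² = 729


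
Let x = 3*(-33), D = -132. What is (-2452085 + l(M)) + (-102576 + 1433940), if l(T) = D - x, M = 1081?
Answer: -1120754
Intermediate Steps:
x = -99
l(T) = -33 (l(T) = -132 - 1*(-99) = -132 + 99 = -33)
(-2452085 + l(M)) + (-102576 + 1433940) = (-2452085 - 33) + (-102576 + 1433940) = -2452118 + 1331364 = -1120754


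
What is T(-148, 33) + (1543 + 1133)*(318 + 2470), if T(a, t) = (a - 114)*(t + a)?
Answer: 7490818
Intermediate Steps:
T(a, t) = (-114 + a)*(a + t)
T(-148, 33) + (1543 + 1133)*(318 + 2470) = ((-148)² - 114*(-148) - 114*33 - 148*33) + (1543 + 1133)*(318 + 2470) = (21904 + 16872 - 3762 - 4884) + 2676*2788 = 30130 + 7460688 = 7490818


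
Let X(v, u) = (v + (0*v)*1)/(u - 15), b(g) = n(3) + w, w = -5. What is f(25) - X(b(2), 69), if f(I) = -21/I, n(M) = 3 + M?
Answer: -1159/1350 ≈ -0.85852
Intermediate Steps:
b(g) = 1 (b(g) = (3 + 3) - 5 = 6 - 5 = 1)
X(v, u) = v/(-15 + u) (X(v, u) = (v + 0*1)/(-15 + u) = (v + 0)/(-15 + u) = v/(-15 + u))
f(25) - X(b(2), 69) = -21/25 - 1/(-15 + 69) = -21*1/25 - 1/54 = -21/25 - 1/54 = -1159/1350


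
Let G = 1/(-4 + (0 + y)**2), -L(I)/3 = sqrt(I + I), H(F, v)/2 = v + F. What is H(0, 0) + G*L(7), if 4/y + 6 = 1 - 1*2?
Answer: 49*sqrt(14)/60 ≈ 3.0557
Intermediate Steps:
y = -4/7 (y = 4/(-6 + (1 - 1*2)) = 4/(-6 + (1 - 2)) = 4/(-6 - 1) = 4/(-7) = 4*(-1/7) = -4/7 ≈ -0.57143)
H(F, v) = 2*F + 2*v (H(F, v) = 2*(v + F) = 2*(F + v) = 2*F + 2*v)
L(I) = -3*sqrt(2)*sqrt(I) (L(I) = -3*sqrt(I + I) = -3*sqrt(2)*sqrt(I))
G = -49/180 (G = 1/(-4 + (0 - 4/7)**2) = 1/(-4 + (-4/7)**2) = 1/(-4 + 16/49) = 1/(-180/49) = -49/180 ≈ -0.27222)
H(0, 0) + G*L(7) = (2*0 + 2*0) - (-49)*sqrt(2)*sqrt(7)/60 = (0 + 0) - (-49)*sqrt(14)/60 = 0 + 49*sqrt(14)/60 = 49*sqrt(14)/60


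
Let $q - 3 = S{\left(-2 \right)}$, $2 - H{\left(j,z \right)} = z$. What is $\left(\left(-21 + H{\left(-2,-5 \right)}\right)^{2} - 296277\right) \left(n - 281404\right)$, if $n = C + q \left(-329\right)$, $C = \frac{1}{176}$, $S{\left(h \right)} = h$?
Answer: $\frac{14681178457567}{176} \approx 8.3416 \cdot 10^{10}$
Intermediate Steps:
$H{\left(j,z \right)} = 2 - z$
$q = 1$ ($q = 3 - 2 = 1$)
$C = \frac{1}{176} \approx 0.0056818$
$n = - \frac{57903}{176}$ ($n = \frac{1}{176} + 1 \left(-329\right) = \frac{1}{176} - 329 = - \frac{57903}{176} \approx -328.99$)
$\left(\left(-21 + H{\left(-2,-5 \right)}\right)^{2} - 296277\right) \left(n - 281404\right) = \left(\left(-21 + \left(2 - -5\right)\right)^{2} - 296277\right) \left(- \frac{57903}{176} - 281404\right) = \left(\left(-21 + \left(2 + 5\right)\right)^{2} - 296277\right) \left(- \frac{49585007}{176}\right) = \left(\left(-21 + 7\right)^{2} - 296277\right) \left(- \frac{49585007}{176}\right) = \left(\left(-14\right)^{2} - 296277\right) \left(- \frac{49585007}{176}\right) = \left(196 - 296277\right) \left(- \frac{49585007}{176}\right) = \left(-296081\right) \left(- \frac{49585007}{176}\right) = \frac{14681178457567}{176}$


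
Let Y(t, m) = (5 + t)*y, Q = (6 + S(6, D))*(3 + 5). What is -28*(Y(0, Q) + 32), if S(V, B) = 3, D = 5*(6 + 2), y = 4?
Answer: -1456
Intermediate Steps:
D = 40 (D = 5*8 = 40)
Q = 72 (Q = (6 + 3)*(3 + 5) = 9*8 = 72)
Y(t, m) = 20 + 4*t (Y(t, m) = (5 + t)*4 = 20 + 4*t)
-28*(Y(0, Q) + 32) = -28*((20 + 4*0) + 32) = -28*((20 + 0) + 32) = -28*(20 + 32) = -28*52 = -1456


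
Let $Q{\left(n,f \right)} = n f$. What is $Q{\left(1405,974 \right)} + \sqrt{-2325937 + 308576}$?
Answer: $1368470 + i \sqrt{2017361} \approx 1.3685 \cdot 10^{6} + 1420.3 i$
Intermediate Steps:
$Q{\left(n,f \right)} = f n$
$Q{\left(1405,974 \right)} + \sqrt{-2325937 + 308576} = 974 \cdot 1405 + \sqrt{-2325937 + 308576} = 1368470 + \sqrt{-2017361} = 1368470 + i \sqrt{2017361}$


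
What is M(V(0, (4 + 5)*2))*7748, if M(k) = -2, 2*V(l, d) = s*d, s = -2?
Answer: -15496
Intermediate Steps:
V(l, d) = -d (V(l, d) = (-2*d)/2 = -d)
M(V(0, (4 + 5)*2))*7748 = -2*7748 = -15496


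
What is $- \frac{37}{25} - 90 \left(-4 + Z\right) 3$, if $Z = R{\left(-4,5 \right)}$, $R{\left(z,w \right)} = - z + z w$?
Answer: $\frac{134963}{25} \approx 5398.5$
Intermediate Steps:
$R{\left(z,w \right)} = - z + w z$
$Z = -16$ ($Z = - 4 \left(-1 + 5\right) = \left(-4\right) 4 = -16$)
$- \frac{37}{25} - 90 \left(-4 + Z\right) 3 = - \frac{37}{25} - 90 \left(-4 - 16\right) 3 = \left(-37\right) \frac{1}{25} - 90 \left(\left(-20\right) 3\right) = - \frac{37}{25} - -5400 = - \frac{37}{25} + 5400 = \frac{134963}{25}$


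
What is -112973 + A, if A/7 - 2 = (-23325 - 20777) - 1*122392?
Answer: -1278417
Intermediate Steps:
A = -1165444 (A = 14 + 7*((-23325 - 20777) - 1*122392) = 14 + 7*(-44102 - 122392) = 14 + 7*(-166494) = 14 - 1165458 = -1165444)
-112973 + A = -112973 - 1165444 = -1278417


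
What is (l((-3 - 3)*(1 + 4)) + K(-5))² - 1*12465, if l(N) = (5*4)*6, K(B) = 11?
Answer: 4696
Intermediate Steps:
l(N) = 120 (l(N) = 20*6 = 120)
(l((-3 - 3)*(1 + 4)) + K(-5))² - 1*12465 = (120 + 11)² - 1*12465 = 131² - 12465 = 17161 - 12465 = 4696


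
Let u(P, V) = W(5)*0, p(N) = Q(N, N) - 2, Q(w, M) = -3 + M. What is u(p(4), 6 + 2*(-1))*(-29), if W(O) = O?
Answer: 0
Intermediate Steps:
p(N) = -5 + N (p(N) = (-3 + N) - 2 = -5 + N)
u(P, V) = 0 (u(P, V) = 5*0 = 0)
u(p(4), 6 + 2*(-1))*(-29) = 0*(-29) = 0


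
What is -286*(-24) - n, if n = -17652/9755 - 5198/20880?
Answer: 27970180037/4073688 ≈ 6866.1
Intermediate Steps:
n = -8385605/4073688 (n = -17652*1/9755 - 5198*1/20880 = -17652/9755 - 2599/10440 = -8385605/4073688 ≈ -2.0585)
-286*(-24) - n = -286*(-24) - 1*(-8385605/4073688) = 6864 + 8385605/4073688 = 27970180037/4073688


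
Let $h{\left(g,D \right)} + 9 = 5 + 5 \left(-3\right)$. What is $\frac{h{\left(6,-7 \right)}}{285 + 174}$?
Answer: $- \frac{19}{459} \approx -0.041394$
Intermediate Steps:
$h{\left(g,D \right)} = -19$ ($h{\left(g,D \right)} = -9 + \left(5 + 5 \left(-3\right)\right) = -9 + \left(5 - 15\right) = -9 - 10 = -19$)
$\frac{h{\left(6,-7 \right)}}{285 + 174} = - \frac{19}{285 + 174} = - \frac{19}{459}$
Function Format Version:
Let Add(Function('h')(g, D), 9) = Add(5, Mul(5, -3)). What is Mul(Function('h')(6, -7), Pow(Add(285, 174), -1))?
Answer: Rational(-19, 459) ≈ -0.041394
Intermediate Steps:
Function('h')(g, D) = -19 (Function('h')(g, D) = Add(-9, Add(5, Mul(5, -3))) = Add(-9, Add(5, -15)) = Add(-9, -10) = -19)
Mul(Function('h')(6, -7), Pow(Add(285, 174), -1)) = Mul(-19, Pow(Add(285, 174), -1)) = Mul(-19, Pow(459, -1)) = Mul(-19, Rational(1, 459)) = Rational(-19, 459)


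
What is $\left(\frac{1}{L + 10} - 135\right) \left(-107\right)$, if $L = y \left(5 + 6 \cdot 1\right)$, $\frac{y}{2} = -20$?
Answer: $\frac{6211457}{430} \approx 14445.0$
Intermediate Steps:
$y = -40$ ($y = 2 \left(-20\right) = -40$)
$L = -440$ ($L = - 40 \left(5 + 6 \cdot 1\right) = - 40 \left(5 + 6\right) = \left(-40\right) 11 = -440$)
$\left(\frac{1}{L + 10} - 135\right) \left(-107\right) = \left(\frac{1}{-440 + 10} - 135\right) \left(-107\right) = \left(\frac{1}{-430} - 135\right) \left(-107\right) = \left(- \frac{1}{430} - 135\right) \left(-107\right) = \left(- \frac{58051}{430}\right) \left(-107\right) = \frac{6211457}{430}$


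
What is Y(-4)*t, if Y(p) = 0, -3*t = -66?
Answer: 0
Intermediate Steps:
t = 22 (t = -⅓*(-66) = 22)
Y(-4)*t = 0*22 = 0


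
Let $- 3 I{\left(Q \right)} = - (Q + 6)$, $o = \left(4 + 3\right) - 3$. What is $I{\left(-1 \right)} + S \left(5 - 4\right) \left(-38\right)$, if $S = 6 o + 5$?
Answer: $- \frac{3301}{3} \approx -1100.3$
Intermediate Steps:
$o = 4$ ($o = 7 - 3 = 4$)
$S = 29$ ($S = 6 \cdot 4 + 5 = 24 + 5 = 29$)
$I{\left(Q \right)} = 2 + \frac{Q}{3}$ ($I{\left(Q \right)} = - \frac{\left(-1\right) \left(Q + 6\right)}{3} = - \frac{\left(-1\right) \left(6 + Q\right)}{3} = - \frac{-6 - Q}{3} = 2 + \frac{Q}{3}$)
$I{\left(-1 \right)} + S \left(5 - 4\right) \left(-38\right) = \left(2 + \frac{1}{3} \left(-1\right)\right) + 29 \left(5 - 4\right) \left(-38\right) = \left(2 - \frac{1}{3}\right) + 29 \cdot 1 \left(-38\right) = \frac{5}{3} + 29 \left(-38\right) = \frac{5}{3} - 1102 = - \frac{3301}{3}$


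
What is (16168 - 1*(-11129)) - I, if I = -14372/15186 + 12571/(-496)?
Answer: 102903011875/3766128 ≈ 27323.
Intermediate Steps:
I = -99015859/3766128 (I = -14372*1/15186 + 12571*(-1/496) = -7186/7593 - 12571/496 = -99015859/3766128 ≈ -26.291)
(16168 - 1*(-11129)) - I = (16168 - 1*(-11129)) - 1*(-99015859/3766128) = (16168 + 11129) + 99015859/3766128 = 27297 + 99015859/3766128 = 102903011875/3766128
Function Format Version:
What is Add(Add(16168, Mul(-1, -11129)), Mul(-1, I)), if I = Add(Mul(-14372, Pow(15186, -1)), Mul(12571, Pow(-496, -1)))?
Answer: Rational(102903011875, 3766128) ≈ 27323.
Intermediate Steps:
I = Rational(-99015859, 3766128) (I = Add(Mul(-14372, Rational(1, 15186)), Mul(12571, Rational(-1, 496))) = Add(Rational(-7186, 7593), Rational(-12571, 496)) = Rational(-99015859, 3766128) ≈ -26.291)
Add(Add(16168, Mul(-1, -11129)), Mul(-1, I)) = Add(Add(16168, Mul(-1, -11129)), Mul(-1, Rational(-99015859, 3766128))) = Add(Add(16168, 11129), Rational(99015859, 3766128)) = Add(27297, Rational(99015859, 3766128)) = Rational(102903011875, 3766128)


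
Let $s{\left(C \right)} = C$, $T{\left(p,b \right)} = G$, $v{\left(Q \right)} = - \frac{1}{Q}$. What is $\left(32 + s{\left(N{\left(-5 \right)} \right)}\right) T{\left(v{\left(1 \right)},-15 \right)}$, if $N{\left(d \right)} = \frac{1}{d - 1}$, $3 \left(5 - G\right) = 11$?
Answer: $\frac{382}{9} \approx 42.444$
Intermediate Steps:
$G = \frac{4}{3}$ ($G = 5 - \frac{11}{3} = \frac{4}{3} \approx 1.3333$)
$N{\left(d \right)} = \frac{1}{-1 + d}$
$T{\left(p,b \right)} = \frac{4}{3}$
$\left(32 + s{\left(N{\left(-5 \right)} \right)}\right) T{\left(v{\left(1 \right)},-15 \right)} = \left(32 + \frac{1}{-1 - 5}\right) \frac{4}{3} = \left(32 + \frac{1}{-6}\right) \frac{4}{3} = \left(32 - \frac{1}{6}\right) \frac{4}{3} = \frac{191}{6} \cdot \frac{4}{3} = \frac{382}{9}$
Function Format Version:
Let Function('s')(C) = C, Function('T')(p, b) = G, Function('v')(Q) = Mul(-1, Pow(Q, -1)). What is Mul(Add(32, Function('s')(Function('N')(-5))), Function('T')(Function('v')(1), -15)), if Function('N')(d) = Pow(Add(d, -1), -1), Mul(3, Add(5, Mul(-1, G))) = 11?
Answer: Rational(382, 9) ≈ 42.444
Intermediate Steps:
G = Rational(4, 3) (G = Add(5, Mul(Rational(-1, 3), 11)) = Add(5, Rational(-11, 3)) = Rational(4, 3) ≈ 1.3333)
Function('N')(d) = Pow(Add(-1, d), -1)
Function('T')(p, b) = Rational(4, 3)
Mul(Add(32, Function('s')(Function('N')(-5))), Function('T')(Function('v')(1), -15)) = Mul(Add(32, Pow(Add(-1, -5), -1)), Rational(4, 3)) = Mul(Add(32, Pow(-6, -1)), Rational(4, 3)) = Mul(Add(32, Rational(-1, 6)), Rational(4, 3)) = Mul(Rational(191, 6), Rational(4, 3)) = Rational(382, 9)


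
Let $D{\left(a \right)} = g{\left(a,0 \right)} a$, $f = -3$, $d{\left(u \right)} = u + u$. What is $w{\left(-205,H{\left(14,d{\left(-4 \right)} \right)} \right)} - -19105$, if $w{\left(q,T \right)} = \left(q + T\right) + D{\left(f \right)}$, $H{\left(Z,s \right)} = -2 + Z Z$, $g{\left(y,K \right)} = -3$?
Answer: $19103$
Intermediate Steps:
$d{\left(u \right)} = 2 u$
$D{\left(a \right)} = - 3 a$
$H{\left(Z,s \right)} = -2 + Z^{2}$
$w{\left(q,T \right)} = 9 + T + q$ ($w{\left(q,T \right)} = \left(q + T\right) - -9 = \left(T + q\right) + 9 = 9 + T + q$)
$w{\left(-205,H{\left(14,d{\left(-4 \right)} \right)} \right)} - -19105 = \left(9 - \left(2 - 14^{2}\right) - 205\right) - -19105 = \left(9 + \left(-2 + 196\right) - 205\right) + 19105 = \left(9 + 194 - 205\right) + 19105 = -2 + 19105 = 19103$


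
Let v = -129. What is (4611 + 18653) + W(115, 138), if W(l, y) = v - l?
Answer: 23020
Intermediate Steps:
W(l, y) = -129 - l
(4611 + 18653) + W(115, 138) = (4611 + 18653) + (-129 - 1*115) = 23264 + (-129 - 115) = 23264 - 244 = 23020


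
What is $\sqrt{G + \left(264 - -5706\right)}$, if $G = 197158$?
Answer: $2 \sqrt{50782} \approx 450.7$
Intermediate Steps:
$\sqrt{G + \left(264 - -5706\right)} = \sqrt{197158 + \left(264 - -5706\right)} = \sqrt{197158 + \left(264 + 5706\right)} = \sqrt{197158 + 5970} = \sqrt{203128} = 2 \sqrt{50782}$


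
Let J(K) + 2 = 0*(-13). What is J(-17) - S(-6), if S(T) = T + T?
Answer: 10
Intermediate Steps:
J(K) = -2 (J(K) = -2 + 0*(-13) = -2 + 0 = -2)
S(T) = 2*T
J(-17) - S(-6) = -2 - 2*(-6) = -2 - 1*(-12) = -2 + 12 = 10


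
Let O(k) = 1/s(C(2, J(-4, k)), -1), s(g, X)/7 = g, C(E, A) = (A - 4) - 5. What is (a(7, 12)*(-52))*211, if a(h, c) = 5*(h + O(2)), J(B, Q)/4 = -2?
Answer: -45643520/119 ≈ -3.8356e+5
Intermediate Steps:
J(B, Q) = -8 (J(B, Q) = 4*(-2) = -8)
C(E, A) = -9 + A (C(E, A) = (-4 + A) - 5 = -9 + A)
s(g, X) = 7*g
O(k) = -1/119 (O(k) = 1/(7*(-9 - 8)) = 1/(7*(-17)) = 1/(-119) = -1/119)
a(h, c) = -5/119 + 5*h (a(h, c) = 5*(h - 1/119) = 5*(-1/119 + h) = -5/119 + 5*h)
(a(7, 12)*(-52))*211 = ((-5/119 + 5*7)*(-52))*211 = ((-5/119 + 35)*(-52))*211 = ((4160/119)*(-52))*211 = -216320/119*211 = -45643520/119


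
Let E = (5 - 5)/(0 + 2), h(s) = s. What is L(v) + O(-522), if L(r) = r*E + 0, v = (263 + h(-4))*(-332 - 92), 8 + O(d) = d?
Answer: -530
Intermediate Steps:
O(d) = -8 + d
E = 0 (E = 0/2 = 0*(½) = 0)
v = -109816 (v = (263 - 4)*(-332 - 92) = 259*(-424) = -109816)
L(r) = 0 (L(r) = r*0 + 0 = 0 + 0 = 0)
L(v) + O(-522) = 0 + (-8 - 522) = 0 - 530 = -530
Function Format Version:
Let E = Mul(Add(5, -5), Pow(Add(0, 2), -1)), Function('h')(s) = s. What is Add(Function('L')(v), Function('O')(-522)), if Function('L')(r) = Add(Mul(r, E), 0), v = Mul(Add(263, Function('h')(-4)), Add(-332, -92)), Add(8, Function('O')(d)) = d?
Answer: -530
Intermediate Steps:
Function('O')(d) = Add(-8, d)
E = 0 (E = Mul(0, Pow(2, -1)) = Mul(0, Rational(1, 2)) = 0)
v = -109816 (v = Mul(Add(263, -4), Add(-332, -92)) = Mul(259, -424) = -109816)
Function('L')(r) = 0 (Function('L')(r) = Add(Mul(r, 0), 0) = Add(0, 0) = 0)
Add(Function('L')(v), Function('O')(-522)) = Add(0, Add(-8, -522)) = Add(0, -530) = -530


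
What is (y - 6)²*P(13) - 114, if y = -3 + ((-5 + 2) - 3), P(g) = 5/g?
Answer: -357/13 ≈ -27.462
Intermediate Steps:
y = -9 (y = -3 + (-3 - 3) = -3 - 6 = -9)
(y - 6)²*P(13) - 114 = (-9 - 6)²*(5/13) - 114 = (-15)²*(5*(1/13)) - 114 = 225*(5/13) - 114 = 1125/13 - 114 = -357/13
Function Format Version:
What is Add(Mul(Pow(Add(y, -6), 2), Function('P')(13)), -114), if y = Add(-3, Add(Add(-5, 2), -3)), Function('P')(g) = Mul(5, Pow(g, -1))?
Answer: Rational(-357, 13) ≈ -27.462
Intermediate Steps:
y = -9 (y = Add(-3, Add(-3, -3)) = Add(-3, -6) = -9)
Add(Mul(Pow(Add(y, -6), 2), Function('P')(13)), -114) = Add(Mul(Pow(Add(-9, -6), 2), Mul(5, Pow(13, -1))), -114) = Add(Mul(Pow(-15, 2), Mul(5, Rational(1, 13))), -114) = Add(Mul(225, Rational(5, 13)), -114) = Add(Rational(1125, 13), -114) = Rational(-357, 13)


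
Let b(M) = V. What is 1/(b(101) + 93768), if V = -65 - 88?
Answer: 1/93615 ≈ 1.0682e-5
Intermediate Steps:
V = -153
b(M) = -153
1/(b(101) + 93768) = 1/(-153 + 93768) = 1/93615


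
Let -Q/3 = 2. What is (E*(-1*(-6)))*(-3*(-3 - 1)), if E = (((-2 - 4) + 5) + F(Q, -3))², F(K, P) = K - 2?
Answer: 5832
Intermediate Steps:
Q = -6 (Q = -3*2 = -6)
F(K, P) = -2 + K
E = 81 (E = (((-2 - 4) + 5) + (-2 - 6))² = ((-6 + 5) - 8)² = (-1 - 8)² = (-9)² = 81)
(E*(-1*(-6)))*(-3*(-3 - 1)) = (81*(-1*(-6)))*(-3*(-3 - 1)) = (81*6)*(-3*(-4)) = 486*12 = 5832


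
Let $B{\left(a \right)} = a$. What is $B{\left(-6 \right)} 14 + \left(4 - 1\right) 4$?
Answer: $-72$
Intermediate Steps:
$B{\left(-6 \right)} 14 + \left(4 - 1\right) 4 = \left(-6\right) 14 + \left(4 - 1\right) 4 = -84 + 3 \cdot 4 = -84 + 12 = -72$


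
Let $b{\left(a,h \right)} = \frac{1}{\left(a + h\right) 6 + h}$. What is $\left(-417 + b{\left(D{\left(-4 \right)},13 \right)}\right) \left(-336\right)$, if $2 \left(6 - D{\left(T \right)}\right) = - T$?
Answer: $\frac{16112544}{115} \approx 1.4011 \cdot 10^{5}$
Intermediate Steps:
$D{\left(T \right)} = 6 + \frac{T}{2}$ ($D{\left(T \right)} = 6 - \frac{\left(-1\right) T}{2} = 6 + \frac{T}{2}$)
$b{\left(a,h \right)} = \frac{1}{6 a + 7 h}$ ($b{\left(a,h \right)} = \frac{1}{\left(6 a + 6 h\right) + h} = \frac{1}{6 a + 7 h}$)
$\left(-417 + b{\left(D{\left(-4 \right)},13 \right)}\right) \left(-336\right) = \left(-417 + \frac{1}{6 \left(6 + \frac{1}{2} \left(-4\right)\right) + 7 \cdot 13}\right) \left(-336\right) = \left(-417 + \frac{1}{6 \left(6 - 2\right) + 91}\right) \left(-336\right) = \left(-417 + \frac{1}{6 \cdot 4 + 91}\right) \left(-336\right) = \left(-417 + \frac{1}{24 + 91}\right) \left(-336\right) = \left(-417 + \frac{1}{115}\right) \left(-336\right) = \left(- \frac{47954}{115}\right) \left(-336\right) = \frac{16112544}{115}$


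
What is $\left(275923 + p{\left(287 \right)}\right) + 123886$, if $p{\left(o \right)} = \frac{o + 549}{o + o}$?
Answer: $\frac{114745601}{287} \approx 3.9981 \cdot 10^{5}$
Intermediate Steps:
$p{\left(o \right)} = \frac{549 + o}{2 o}$
$\left(275923 + p{\left(287 \right)}\right) + 123886 = \left(275923 + \frac{549 + 287}{2 \cdot 287}\right) + 123886 = \left(275923 + \frac{1}{2} \cdot \frac{1}{287} \cdot 836\right) + 123886 = \left(275923 + \frac{418}{287}\right) + 123886 = \frac{79190319}{287} + 123886 = \frac{114745601}{287}$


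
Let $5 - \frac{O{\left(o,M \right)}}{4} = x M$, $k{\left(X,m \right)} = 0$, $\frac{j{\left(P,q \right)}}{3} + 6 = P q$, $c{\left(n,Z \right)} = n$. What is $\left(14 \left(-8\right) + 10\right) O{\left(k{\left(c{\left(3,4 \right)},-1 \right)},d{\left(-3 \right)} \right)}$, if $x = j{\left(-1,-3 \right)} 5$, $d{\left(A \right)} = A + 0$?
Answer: $53040$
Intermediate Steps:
$j{\left(P,q \right)} = -18 + 3 P q$
$d{\left(A \right)} = A$
$x = -45$ ($x = \left(-18 + 3 \left(-1\right) \left(-3\right)\right) 5 = \left(-18 + 9\right) 5 = \left(-9\right) 5 = -45$)
$O{\left(o,M \right)} = 20 + 180 M$ ($O{\left(o,M \right)} = 20 - 4 \left(- 45 M\right) = 20 + 180 M$)
$\left(14 \left(-8\right) + 10\right) O{\left(k{\left(c{\left(3,4 \right)},-1 \right)},d{\left(-3 \right)} \right)} = \left(14 \left(-8\right) + 10\right) \left(20 + 180 \left(-3\right)\right) = \left(-112 + 10\right) \left(20 - 540\right) = \left(-102\right) \left(-520\right) = 53040$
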